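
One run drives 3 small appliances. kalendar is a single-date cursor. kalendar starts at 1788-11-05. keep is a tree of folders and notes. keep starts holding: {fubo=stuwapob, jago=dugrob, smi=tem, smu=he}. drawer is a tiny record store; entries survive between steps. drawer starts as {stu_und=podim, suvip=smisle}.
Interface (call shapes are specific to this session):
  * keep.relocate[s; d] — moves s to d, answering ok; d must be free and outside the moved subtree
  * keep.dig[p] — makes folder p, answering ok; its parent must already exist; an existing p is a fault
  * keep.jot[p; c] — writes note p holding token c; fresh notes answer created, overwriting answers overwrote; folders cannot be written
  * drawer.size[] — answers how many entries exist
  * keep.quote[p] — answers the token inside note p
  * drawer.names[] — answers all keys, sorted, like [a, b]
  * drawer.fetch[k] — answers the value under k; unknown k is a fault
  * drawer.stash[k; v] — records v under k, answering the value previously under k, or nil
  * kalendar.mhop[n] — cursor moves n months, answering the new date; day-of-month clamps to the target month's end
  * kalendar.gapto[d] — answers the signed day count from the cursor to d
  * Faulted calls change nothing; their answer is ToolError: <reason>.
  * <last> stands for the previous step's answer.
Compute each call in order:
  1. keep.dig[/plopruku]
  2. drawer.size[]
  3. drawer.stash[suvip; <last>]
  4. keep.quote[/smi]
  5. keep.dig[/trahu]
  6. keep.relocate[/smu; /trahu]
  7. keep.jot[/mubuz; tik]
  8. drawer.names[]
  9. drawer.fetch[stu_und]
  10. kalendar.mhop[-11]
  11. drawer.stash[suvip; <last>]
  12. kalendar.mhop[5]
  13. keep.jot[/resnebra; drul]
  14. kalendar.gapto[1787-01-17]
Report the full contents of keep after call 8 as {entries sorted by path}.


I call keep.dig on p='/plopruku', and observe ok.
I try drawer.size, and get 2.
I run drawer.stash on k='suvip', v='<last>', giving smisle.
Next I call keep.quote on p='/smi', yielding tem.
Next I call keep.dig on p='/trahu', giving ok.
Next I call keep.relocate on s='/smu', d='/trahu', and observe ToolError: exists.
I call keep.jot on p='/mubuz', c='tik', and see created.
I invoke drawer.names, — result: [stu_und, suvip].
I run drawer.fetch on k='stu_und', and see podim.
Now I run kalendar.mhop on n='-11', and get 1787-12-05.
Calling drawer.stash on k='suvip', v='<last>', yielding 2.
Then kalendar.mhop on n='5', giving 1788-05-05.
Invoking keep.jot on p='/resnebra', c='drul', and observe created.
Invoking kalendar.gapto on d='1787-01-17', and get -474.

Answer: {fubo=stuwapob, jago=dugrob, mubuz=tik, plopruku/, smi=tem, smu=he, trahu/}


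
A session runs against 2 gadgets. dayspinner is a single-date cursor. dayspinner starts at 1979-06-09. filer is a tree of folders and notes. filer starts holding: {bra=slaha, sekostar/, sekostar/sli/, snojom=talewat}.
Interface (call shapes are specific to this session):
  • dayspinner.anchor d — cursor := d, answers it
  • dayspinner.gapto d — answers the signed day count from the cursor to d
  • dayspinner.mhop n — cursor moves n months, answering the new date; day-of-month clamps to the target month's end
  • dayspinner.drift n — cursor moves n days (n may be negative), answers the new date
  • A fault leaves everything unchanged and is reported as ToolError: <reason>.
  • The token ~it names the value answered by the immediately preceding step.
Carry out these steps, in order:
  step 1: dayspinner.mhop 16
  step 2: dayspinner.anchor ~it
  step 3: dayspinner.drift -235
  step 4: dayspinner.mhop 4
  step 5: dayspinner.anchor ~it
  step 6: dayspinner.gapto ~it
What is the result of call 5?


CALL dayspinner.mhop[n→16]
RET  1980-10-09
CALL dayspinner.anchor[d→~it]
RET  1980-10-09
CALL dayspinner.drift[n→-235]
RET  1980-02-17
CALL dayspinner.mhop[n→4]
RET  1980-06-17
CALL dayspinner.anchor[d→~it]
RET  1980-06-17
CALL dayspinner.gapto[d→~it]
RET  0

Answer: 1980-06-17


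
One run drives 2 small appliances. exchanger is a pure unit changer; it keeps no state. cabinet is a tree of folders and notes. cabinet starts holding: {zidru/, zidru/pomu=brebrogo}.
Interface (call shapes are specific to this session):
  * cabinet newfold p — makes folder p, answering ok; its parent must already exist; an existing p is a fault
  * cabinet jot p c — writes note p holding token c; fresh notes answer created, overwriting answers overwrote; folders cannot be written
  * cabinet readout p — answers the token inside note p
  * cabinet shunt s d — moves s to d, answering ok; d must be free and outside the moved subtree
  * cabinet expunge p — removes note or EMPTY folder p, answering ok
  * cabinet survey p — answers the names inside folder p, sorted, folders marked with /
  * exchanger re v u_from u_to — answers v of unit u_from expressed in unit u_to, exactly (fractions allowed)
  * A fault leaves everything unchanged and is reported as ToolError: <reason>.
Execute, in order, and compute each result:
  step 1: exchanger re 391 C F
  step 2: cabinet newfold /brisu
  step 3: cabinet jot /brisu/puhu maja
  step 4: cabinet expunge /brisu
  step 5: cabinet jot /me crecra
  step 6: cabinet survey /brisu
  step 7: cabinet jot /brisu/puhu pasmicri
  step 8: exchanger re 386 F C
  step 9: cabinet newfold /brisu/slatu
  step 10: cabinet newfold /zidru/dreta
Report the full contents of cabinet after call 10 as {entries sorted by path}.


Answer: {brisu/, brisu/puhu=pasmicri, brisu/slatu/, me=crecra, zidru/, zidru/dreta/, zidru/pomu=brebrogo}

Derivation:
==> exchanger re(v: 391, u_from: C, u_to: F)
<== 3679/5
==> cabinet newfold(p: /brisu)
<== ok
==> cabinet jot(p: /brisu/puhu, c: maja)
<== created
==> cabinet expunge(p: /brisu)
<== ToolError: not empty
==> cabinet jot(p: /me, c: crecra)
<== created
==> cabinet survey(p: /brisu)
<== [puhu]
==> cabinet jot(p: /brisu/puhu, c: pasmicri)
<== overwrote
==> exchanger re(v: 386, u_from: F, u_to: C)
<== 590/3
==> cabinet newfold(p: /brisu/slatu)
<== ok
==> cabinet newfold(p: /zidru/dreta)
<== ok


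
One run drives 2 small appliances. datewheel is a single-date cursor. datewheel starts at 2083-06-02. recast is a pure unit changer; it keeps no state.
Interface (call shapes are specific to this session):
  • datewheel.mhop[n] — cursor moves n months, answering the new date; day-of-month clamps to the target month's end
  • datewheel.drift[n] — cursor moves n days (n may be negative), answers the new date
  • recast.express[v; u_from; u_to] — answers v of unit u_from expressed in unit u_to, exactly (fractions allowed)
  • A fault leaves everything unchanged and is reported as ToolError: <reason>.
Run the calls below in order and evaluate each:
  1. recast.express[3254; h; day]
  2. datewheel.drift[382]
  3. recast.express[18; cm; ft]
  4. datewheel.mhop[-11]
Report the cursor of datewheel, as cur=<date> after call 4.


> express v='3254' u_from='h' u_to='day'
:: 1627/12
> drift n='382'
:: 2084-06-18
> express v='18' u_from='cm' u_to='ft'
:: 75/127
> mhop n='-11'
:: 2083-07-18

Answer: cur=2083-07-18


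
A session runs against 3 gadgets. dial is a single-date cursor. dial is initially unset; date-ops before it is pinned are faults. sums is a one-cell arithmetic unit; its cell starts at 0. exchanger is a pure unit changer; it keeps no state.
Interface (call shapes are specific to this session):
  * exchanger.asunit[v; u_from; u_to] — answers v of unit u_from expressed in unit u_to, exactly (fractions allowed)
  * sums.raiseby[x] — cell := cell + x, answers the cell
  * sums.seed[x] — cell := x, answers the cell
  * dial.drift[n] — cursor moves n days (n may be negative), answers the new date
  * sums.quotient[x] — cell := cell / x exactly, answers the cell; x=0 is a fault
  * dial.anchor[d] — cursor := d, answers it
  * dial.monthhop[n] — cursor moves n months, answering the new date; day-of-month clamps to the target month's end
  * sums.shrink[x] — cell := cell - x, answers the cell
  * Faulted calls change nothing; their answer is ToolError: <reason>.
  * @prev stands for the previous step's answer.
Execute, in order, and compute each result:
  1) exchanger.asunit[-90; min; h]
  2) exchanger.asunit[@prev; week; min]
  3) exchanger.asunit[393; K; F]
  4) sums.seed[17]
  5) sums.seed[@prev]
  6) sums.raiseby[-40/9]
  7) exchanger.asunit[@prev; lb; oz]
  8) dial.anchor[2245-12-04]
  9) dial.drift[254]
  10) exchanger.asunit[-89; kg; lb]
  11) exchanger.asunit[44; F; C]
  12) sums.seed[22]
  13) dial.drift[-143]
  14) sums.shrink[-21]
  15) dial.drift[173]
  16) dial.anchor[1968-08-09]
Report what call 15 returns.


Answer: 2246-09-14

Derivation:
==> asunit(v: -90, u_from: min, u_to: h)
<== -3/2
==> asunit(v: @prev, u_from: week, u_to: min)
<== -15120
==> asunit(v: 393, u_from: K, u_to: F)
<== 24773/100
==> seed(x: 17)
<== 17
==> seed(x: @prev)
<== 17
==> raiseby(x: -40/9)
<== 113/9
==> asunit(v: @prev, u_from: lb, u_to: oz)
<== 1808/9
==> anchor(d: 2245-12-04)
<== 2245-12-04
==> drift(n: 254)
<== 2246-08-15
==> asunit(v: -89, u_from: kg, u_to: lb)
<== -8900000000/45359237
==> asunit(v: 44, u_from: F, u_to: C)
<== 20/3
==> seed(x: 22)
<== 22
==> drift(n: -143)
<== 2246-03-25
==> shrink(x: -21)
<== 43
==> drift(n: 173)
<== 2246-09-14
==> anchor(d: 1968-08-09)
<== 1968-08-09


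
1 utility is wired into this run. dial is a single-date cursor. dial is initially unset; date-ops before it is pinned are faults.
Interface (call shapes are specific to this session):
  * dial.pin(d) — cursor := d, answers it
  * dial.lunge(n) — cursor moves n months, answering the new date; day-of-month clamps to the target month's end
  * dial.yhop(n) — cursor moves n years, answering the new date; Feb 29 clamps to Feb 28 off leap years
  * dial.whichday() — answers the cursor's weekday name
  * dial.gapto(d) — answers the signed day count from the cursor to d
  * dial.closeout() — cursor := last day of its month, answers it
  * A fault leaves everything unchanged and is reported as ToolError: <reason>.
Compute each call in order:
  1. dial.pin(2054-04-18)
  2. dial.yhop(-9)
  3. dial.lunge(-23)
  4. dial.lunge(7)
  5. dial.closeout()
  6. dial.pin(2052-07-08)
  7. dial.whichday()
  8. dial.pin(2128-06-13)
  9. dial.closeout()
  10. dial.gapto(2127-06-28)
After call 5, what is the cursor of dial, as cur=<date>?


Act: pin[d=2054-04-18]
Obs: 2054-04-18
Act: yhop[n=-9]
Obs: 2045-04-18
Act: lunge[n=-23]
Obs: 2043-05-18
Act: lunge[n=7]
Obs: 2043-12-18
Act: closeout[]
Obs: 2043-12-31
Act: pin[d=2052-07-08]
Obs: 2052-07-08
Act: whichday[]
Obs: Monday
Act: pin[d=2128-06-13]
Obs: 2128-06-13
Act: closeout[]
Obs: 2128-06-30
Act: gapto[d=2127-06-28]
Obs: -368

Answer: cur=2043-12-31


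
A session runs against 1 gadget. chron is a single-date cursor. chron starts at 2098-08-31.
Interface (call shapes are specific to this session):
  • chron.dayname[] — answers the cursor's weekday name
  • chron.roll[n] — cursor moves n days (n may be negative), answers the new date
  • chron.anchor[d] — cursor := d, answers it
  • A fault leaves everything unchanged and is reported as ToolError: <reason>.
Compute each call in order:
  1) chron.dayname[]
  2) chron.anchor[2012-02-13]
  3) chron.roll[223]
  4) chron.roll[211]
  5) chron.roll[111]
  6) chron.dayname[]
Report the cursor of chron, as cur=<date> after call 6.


→ chron.dayname()
← Sunday
→ chron.anchor(2012-02-13)
← 2012-02-13
→ chron.roll(223)
← 2012-09-23
→ chron.roll(211)
← 2013-04-22
→ chron.roll(111)
← 2013-08-11
→ chron.dayname()
← Sunday

Answer: cur=2013-08-11


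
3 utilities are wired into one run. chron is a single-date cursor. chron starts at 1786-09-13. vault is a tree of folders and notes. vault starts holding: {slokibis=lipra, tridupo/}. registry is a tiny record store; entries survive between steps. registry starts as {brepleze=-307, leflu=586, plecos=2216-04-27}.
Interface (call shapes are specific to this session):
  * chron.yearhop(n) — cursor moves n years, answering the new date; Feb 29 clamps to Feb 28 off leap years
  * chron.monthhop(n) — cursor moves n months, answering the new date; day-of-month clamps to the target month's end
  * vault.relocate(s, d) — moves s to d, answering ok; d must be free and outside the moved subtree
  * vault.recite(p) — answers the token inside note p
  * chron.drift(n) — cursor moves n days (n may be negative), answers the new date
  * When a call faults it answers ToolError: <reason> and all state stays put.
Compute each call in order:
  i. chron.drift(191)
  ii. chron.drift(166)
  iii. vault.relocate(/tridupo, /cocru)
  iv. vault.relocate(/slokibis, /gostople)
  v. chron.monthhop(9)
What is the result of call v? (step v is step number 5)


Answer: 1788-06-05

Derivation:
% 1. drift(n→191) : 1787-03-23
% 2. drift(n→166) : 1787-09-05
% 3. relocate(s→/tridupo, d→/cocru) : ok
% 4. relocate(s→/slokibis, d→/gostople) : ok
% 5. monthhop(n→9) : 1788-06-05


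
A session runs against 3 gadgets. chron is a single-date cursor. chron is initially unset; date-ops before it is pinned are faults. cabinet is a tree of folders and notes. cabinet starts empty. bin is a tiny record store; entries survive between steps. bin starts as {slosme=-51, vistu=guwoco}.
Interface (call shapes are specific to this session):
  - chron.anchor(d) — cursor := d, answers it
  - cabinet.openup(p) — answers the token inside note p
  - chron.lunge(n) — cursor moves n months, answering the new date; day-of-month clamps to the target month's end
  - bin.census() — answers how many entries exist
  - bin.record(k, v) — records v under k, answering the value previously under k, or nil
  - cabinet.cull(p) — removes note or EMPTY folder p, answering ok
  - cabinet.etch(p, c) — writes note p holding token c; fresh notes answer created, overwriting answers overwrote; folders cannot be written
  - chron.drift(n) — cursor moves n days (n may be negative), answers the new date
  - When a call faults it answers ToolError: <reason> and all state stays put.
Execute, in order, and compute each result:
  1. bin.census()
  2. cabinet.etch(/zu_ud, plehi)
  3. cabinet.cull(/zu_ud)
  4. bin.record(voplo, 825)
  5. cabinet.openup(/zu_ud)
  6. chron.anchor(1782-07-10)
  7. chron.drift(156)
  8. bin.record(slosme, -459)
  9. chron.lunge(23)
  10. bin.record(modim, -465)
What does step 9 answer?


Answer: 1784-11-13

Derivation:
→ census()
← 2
→ etch(p: /zu_ud, c: plehi)
← created
→ cull(p: /zu_ud)
← ok
→ record(k: voplo, v: 825)
← nil
→ openup(p: /zu_ud)
← ToolError: not found
→ anchor(d: 1782-07-10)
← 1782-07-10
→ drift(n: 156)
← 1782-12-13
→ record(k: slosme, v: -459)
← -51
→ lunge(n: 23)
← 1784-11-13
→ record(k: modim, v: -465)
← nil


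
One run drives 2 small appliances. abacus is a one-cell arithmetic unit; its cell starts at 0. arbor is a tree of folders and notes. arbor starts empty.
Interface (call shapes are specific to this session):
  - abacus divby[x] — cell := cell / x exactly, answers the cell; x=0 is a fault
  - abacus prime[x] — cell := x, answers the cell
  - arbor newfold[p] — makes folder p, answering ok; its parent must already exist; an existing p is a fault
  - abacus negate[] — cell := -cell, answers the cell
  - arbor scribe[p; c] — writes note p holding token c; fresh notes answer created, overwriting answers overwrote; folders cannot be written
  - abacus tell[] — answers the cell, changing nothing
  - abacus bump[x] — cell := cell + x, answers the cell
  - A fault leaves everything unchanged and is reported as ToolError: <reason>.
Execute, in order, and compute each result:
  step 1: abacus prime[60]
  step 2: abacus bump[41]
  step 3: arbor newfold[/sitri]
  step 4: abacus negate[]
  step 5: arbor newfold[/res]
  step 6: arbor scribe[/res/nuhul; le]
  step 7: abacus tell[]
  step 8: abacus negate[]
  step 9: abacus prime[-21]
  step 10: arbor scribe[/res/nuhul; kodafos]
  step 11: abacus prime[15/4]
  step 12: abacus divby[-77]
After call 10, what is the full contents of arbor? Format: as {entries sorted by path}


-> abacus prime(x→60)
<- 60
-> abacus bump(x→41)
<- 101
-> arbor newfold(p→/sitri)
<- ok
-> abacus negate()
<- -101
-> arbor newfold(p→/res)
<- ok
-> arbor scribe(p→/res/nuhul, c→le)
<- created
-> abacus tell()
<- -101
-> abacus negate()
<- 101
-> abacus prime(x→-21)
<- -21
-> arbor scribe(p→/res/nuhul, c→kodafos)
<- overwrote
-> abacus prime(x→15/4)
<- 15/4
-> abacus divby(x→-77)
<- -15/308

Answer: {res/, res/nuhul=kodafos, sitri/}


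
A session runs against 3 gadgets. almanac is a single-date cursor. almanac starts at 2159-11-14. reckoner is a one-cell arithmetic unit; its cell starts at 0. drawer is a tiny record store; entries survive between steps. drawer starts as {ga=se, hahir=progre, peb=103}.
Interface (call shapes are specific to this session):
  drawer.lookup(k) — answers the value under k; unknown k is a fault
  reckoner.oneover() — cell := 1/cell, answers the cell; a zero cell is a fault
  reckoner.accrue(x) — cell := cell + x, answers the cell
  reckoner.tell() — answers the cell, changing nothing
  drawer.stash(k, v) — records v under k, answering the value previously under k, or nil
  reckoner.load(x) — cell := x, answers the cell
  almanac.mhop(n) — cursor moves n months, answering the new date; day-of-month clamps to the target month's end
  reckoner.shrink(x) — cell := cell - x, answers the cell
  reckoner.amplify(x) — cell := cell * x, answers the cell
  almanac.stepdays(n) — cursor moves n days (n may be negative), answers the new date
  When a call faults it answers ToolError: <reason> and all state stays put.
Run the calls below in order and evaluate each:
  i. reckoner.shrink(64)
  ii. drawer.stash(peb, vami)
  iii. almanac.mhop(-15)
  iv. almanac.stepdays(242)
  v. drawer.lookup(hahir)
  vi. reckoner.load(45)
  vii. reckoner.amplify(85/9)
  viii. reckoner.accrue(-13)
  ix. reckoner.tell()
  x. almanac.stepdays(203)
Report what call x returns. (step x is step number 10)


// 1. reckoner.shrink(x=64) -> -64
// 2. drawer.stash(k=peb, v=vami) -> 103
// 3. almanac.mhop(n=-15) -> 2158-08-14
// 4. almanac.stepdays(n=242) -> 2159-04-13
// 5. drawer.lookup(k=hahir) -> progre
// 6. reckoner.load(x=45) -> 45
// 7. reckoner.amplify(x=85/9) -> 425
// 8. reckoner.accrue(x=-13) -> 412
// 9. reckoner.tell() -> 412
// 10. almanac.stepdays(n=203) -> 2159-11-02

Answer: 2159-11-02


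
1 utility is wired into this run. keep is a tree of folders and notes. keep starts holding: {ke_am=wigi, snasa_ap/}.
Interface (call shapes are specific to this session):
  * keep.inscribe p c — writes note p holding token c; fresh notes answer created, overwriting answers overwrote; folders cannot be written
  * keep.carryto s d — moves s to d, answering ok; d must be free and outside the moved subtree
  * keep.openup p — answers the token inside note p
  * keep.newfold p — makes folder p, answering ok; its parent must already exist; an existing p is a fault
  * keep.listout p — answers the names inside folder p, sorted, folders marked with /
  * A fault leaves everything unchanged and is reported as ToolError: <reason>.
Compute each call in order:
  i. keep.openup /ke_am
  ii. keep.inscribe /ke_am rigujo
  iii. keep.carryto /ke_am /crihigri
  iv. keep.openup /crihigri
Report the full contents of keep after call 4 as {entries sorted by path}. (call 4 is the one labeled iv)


# openup(p→/ke_am) == wigi
# inscribe(p→/ke_am, c→rigujo) == overwrote
# carryto(s→/ke_am, d→/crihigri) == ok
# openup(p→/crihigri) == rigujo

Answer: {crihigri=rigujo, snasa_ap/}


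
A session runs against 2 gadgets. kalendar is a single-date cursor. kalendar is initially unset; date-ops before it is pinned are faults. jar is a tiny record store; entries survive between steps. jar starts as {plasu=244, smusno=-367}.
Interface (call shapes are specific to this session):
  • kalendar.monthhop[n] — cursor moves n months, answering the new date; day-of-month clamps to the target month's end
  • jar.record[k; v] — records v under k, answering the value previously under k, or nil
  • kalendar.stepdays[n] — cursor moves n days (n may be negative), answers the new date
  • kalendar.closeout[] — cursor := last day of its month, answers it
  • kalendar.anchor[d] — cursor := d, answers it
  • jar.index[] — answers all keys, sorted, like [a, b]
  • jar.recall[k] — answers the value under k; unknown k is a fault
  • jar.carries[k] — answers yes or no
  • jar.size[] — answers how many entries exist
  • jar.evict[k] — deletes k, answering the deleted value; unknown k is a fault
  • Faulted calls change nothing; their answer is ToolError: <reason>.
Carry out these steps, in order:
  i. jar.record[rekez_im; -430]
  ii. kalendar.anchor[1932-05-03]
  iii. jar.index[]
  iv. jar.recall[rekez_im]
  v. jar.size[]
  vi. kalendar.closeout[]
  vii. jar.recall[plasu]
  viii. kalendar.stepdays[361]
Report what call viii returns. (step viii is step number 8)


Answer: 1933-05-27

Derivation:
! jar.record(k→rekez_im, v→-430) => nil
! kalendar.anchor(d→1932-05-03) => 1932-05-03
! jar.index() => [plasu, rekez_im, smusno]
! jar.recall(k→rekez_im) => -430
! jar.size() => 3
! kalendar.closeout() => 1932-05-31
! jar.recall(k→plasu) => 244
! kalendar.stepdays(n→361) => 1933-05-27


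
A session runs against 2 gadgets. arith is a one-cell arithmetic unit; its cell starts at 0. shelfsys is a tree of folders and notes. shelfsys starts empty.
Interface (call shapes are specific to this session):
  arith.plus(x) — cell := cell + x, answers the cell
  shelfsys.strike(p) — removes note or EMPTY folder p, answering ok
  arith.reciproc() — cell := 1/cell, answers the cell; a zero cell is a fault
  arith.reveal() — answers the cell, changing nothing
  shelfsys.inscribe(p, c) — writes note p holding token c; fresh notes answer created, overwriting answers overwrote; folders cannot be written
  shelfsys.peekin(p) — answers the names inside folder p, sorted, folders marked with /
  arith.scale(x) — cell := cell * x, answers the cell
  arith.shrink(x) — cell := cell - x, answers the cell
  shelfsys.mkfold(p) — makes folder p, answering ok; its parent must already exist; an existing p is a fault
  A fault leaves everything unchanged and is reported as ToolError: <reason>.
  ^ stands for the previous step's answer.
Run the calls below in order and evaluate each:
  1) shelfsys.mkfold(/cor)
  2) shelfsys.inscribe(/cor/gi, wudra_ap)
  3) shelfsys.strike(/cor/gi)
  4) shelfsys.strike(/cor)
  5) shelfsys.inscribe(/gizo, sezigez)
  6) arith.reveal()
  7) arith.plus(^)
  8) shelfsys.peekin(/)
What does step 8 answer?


Answer: [gizo]

Derivation:
I run mkfold with p: /cor, and observe ok.
Then inscribe with p: /cor/gi, c: wudra_ap, yielding created.
I run strike with p: /cor/gi, which returns ok.
Using strike with p: /cor, → ok.
Invoking inscribe with p: /gizo, c: sezigez, and observe created.
Using reveal(): 0.
I invoke plus with x: ^, yielding 0.
Calling peekin with p: /, and see [gizo].


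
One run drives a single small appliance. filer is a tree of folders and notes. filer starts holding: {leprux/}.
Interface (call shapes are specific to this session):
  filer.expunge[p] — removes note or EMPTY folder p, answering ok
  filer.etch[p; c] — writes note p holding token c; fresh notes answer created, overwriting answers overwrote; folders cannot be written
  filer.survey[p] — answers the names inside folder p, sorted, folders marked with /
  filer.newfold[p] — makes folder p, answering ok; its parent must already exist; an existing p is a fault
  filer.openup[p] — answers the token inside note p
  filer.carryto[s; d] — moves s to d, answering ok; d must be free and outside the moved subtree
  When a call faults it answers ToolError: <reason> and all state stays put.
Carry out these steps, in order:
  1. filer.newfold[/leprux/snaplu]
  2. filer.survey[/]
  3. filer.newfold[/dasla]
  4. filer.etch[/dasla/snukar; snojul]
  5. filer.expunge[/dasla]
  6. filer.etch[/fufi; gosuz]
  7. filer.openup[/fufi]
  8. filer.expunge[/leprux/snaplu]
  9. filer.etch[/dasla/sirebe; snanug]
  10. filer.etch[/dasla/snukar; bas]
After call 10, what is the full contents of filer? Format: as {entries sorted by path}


// 1. newfold(p='/leprux/snaplu') -> ok
// 2. survey(p='/') -> [leprux/]
// 3. newfold(p='/dasla') -> ok
// 4. etch(p='/dasla/snukar', c='snojul') -> created
// 5. expunge(p='/dasla') -> ToolError: not empty
// 6. etch(p='/fufi', c='gosuz') -> created
// 7. openup(p='/fufi') -> gosuz
// 8. expunge(p='/leprux/snaplu') -> ok
// 9. etch(p='/dasla/sirebe', c='snanug') -> created
// 10. etch(p='/dasla/snukar', c='bas') -> overwrote

Answer: {dasla/, dasla/sirebe=snanug, dasla/snukar=bas, fufi=gosuz, leprux/}


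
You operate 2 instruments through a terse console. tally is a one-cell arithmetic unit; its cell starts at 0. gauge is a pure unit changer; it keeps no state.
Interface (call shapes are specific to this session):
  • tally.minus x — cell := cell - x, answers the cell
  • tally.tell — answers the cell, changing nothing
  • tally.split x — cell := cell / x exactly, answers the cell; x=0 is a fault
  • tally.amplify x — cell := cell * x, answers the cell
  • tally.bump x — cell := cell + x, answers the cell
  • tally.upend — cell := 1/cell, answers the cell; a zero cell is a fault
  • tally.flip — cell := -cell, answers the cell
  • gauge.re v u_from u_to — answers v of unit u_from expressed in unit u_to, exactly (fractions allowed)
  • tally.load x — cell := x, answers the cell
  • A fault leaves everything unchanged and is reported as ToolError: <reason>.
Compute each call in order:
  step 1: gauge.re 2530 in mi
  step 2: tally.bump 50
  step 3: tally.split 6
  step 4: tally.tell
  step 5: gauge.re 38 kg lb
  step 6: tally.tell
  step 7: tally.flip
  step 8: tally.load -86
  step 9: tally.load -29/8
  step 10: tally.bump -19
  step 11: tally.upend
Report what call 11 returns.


Answer: -8/181

Derivation:
Step: re[2530; in; mi]
Result: 23/576
Step: bump[50]
Result: 50
Step: split[6]
Result: 25/3
Step: tell[]
Result: 25/3
Step: re[38; kg; lb]
Result: 3800000000/45359237
Step: tell[]
Result: 25/3
Step: flip[]
Result: -25/3
Step: load[-86]
Result: -86
Step: load[-29/8]
Result: -29/8
Step: bump[-19]
Result: -181/8
Step: upend[]
Result: -8/181


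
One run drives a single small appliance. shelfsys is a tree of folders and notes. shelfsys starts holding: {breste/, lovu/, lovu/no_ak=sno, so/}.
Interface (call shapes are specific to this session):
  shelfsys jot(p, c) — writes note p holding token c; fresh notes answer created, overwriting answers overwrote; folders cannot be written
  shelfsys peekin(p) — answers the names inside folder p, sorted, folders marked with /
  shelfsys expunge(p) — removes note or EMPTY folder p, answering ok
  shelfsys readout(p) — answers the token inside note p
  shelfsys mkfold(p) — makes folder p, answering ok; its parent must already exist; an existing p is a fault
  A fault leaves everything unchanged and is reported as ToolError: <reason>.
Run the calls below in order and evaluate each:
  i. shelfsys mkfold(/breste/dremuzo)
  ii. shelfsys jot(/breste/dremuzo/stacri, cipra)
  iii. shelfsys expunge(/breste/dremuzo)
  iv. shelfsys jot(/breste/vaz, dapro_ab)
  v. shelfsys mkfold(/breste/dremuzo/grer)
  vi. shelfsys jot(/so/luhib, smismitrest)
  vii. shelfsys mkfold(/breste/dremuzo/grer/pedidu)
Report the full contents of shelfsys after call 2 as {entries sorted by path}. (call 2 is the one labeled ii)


Answer: {breste/, breste/dremuzo/, breste/dremuzo/stacri=cipra, lovu/, lovu/no_ak=sno, so/}

Derivation:
Calling shelfsys mkfold(p='/breste/dremuzo'), and get ok.
I run shelfsys jot(p='/breste/dremuzo/stacri', c='cipra'), → created.
I use shelfsys expunge(p='/breste/dremuzo'), → ToolError: not empty.
Invoking shelfsys jot(p='/breste/vaz', c='dapro_ab'), → created.
I use shelfsys mkfold(p='/breste/dremuzo/grer'), giving ok.
I run shelfsys jot(p='/so/luhib', c='smismitrest'), giving created.
Calling shelfsys mkfold(p='/breste/dremuzo/grer/pedidu'), — result: ok.


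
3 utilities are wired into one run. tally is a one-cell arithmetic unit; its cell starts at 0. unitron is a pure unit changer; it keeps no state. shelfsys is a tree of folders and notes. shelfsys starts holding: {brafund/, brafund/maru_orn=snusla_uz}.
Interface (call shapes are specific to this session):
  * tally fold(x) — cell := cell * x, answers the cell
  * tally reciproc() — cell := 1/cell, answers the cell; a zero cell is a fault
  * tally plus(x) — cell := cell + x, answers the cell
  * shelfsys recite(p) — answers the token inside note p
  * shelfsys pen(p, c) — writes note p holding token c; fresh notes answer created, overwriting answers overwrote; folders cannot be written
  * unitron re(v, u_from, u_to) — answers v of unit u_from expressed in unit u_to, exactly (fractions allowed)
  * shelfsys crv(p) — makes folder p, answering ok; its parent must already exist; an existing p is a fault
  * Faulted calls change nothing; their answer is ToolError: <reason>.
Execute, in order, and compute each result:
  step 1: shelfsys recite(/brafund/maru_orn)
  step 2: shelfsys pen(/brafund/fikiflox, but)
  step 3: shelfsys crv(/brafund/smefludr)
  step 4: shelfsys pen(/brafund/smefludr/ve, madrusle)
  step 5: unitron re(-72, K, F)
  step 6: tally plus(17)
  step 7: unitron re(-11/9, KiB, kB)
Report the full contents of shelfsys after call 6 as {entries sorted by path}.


>> shelfsys recite(p: /brafund/maru_orn)
<< snusla_uz
>> shelfsys pen(p: /brafund/fikiflox, c: but)
<< created
>> shelfsys crv(p: /brafund/smefludr)
<< ok
>> shelfsys pen(p: /brafund/smefludr/ve, c: madrusle)
<< created
>> unitron re(v: -72, u_from: K, u_to: F)
<< -58927/100
>> tally plus(x: 17)
<< 17
>> unitron re(v: -11/9, u_from: KiB, u_to: kB)
<< -1408/1125

Answer: {brafund/, brafund/fikiflox=but, brafund/maru_orn=snusla_uz, brafund/smefludr/, brafund/smefludr/ve=madrusle}


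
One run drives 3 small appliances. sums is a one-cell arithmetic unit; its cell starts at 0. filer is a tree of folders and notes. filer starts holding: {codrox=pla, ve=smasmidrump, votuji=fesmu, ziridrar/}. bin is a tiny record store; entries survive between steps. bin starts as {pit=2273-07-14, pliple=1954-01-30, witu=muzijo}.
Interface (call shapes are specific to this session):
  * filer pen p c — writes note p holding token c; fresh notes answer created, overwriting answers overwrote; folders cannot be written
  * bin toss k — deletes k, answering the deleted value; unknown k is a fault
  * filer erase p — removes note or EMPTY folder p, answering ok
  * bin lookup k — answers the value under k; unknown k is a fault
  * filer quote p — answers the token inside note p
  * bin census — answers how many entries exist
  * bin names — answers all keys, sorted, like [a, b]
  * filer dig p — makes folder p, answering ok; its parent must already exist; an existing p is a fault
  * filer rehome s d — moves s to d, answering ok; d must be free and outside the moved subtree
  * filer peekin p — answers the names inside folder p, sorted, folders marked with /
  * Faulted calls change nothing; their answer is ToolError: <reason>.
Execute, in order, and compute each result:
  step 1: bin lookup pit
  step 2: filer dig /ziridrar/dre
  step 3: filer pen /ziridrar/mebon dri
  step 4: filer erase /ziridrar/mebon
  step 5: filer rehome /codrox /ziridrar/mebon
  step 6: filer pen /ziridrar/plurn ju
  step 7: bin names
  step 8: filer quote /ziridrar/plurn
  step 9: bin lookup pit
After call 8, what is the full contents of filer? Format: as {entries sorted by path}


;; 1. bin lookup(pit) == 2273-07-14
;; 2. filer dig(/ziridrar/dre) == ok
;; 3. filer pen(/ziridrar/mebon, dri) == created
;; 4. filer erase(/ziridrar/mebon) == ok
;; 5. filer rehome(/codrox, /ziridrar/mebon) == ok
;; 6. filer pen(/ziridrar/plurn, ju) == created
;; 7. bin names() == [pit, pliple, witu]
;; 8. filer quote(/ziridrar/plurn) == ju
;; 9. bin lookup(pit) == 2273-07-14

Answer: {ve=smasmidrump, votuji=fesmu, ziridrar/, ziridrar/dre/, ziridrar/mebon=pla, ziridrar/plurn=ju}


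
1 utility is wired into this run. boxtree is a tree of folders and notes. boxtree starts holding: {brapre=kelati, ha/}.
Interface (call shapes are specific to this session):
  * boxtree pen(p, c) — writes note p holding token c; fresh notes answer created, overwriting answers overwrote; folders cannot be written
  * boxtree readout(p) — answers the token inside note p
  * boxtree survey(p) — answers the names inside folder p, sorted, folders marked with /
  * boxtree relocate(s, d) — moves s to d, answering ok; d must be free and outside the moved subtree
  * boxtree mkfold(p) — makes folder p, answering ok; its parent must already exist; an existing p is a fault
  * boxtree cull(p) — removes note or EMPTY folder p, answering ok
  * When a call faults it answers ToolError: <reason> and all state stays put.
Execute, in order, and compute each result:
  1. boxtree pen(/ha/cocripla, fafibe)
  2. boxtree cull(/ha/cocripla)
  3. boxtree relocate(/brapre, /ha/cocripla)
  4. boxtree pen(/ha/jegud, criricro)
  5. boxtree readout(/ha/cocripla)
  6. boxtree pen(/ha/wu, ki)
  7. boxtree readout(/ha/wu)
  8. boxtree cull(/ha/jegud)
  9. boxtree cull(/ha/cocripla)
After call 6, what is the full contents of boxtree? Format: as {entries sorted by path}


Answer: {ha/, ha/cocripla=kelati, ha/jegud=criricro, ha/wu=ki}

Derivation:
Now I run boxtree pen with p=/ha/cocripla, c=fafibe, — result: created.
I invoke boxtree cull with p=/ha/cocripla, and get ok.
Invoking boxtree relocate with s=/brapre, d=/ha/cocripla, → ok.
I run boxtree pen with p=/ha/jegud, c=criricro, and get created.
I call boxtree readout with p=/ha/cocripla, yielding kelati.
Next I call boxtree pen with p=/ha/wu, c=ki, → created.
Then boxtree readout with p=/ha/wu, and observe ki.
Next I call boxtree cull with p=/ha/jegud, — result: ok.
Invoking boxtree cull with p=/ha/cocripla, giving ok.


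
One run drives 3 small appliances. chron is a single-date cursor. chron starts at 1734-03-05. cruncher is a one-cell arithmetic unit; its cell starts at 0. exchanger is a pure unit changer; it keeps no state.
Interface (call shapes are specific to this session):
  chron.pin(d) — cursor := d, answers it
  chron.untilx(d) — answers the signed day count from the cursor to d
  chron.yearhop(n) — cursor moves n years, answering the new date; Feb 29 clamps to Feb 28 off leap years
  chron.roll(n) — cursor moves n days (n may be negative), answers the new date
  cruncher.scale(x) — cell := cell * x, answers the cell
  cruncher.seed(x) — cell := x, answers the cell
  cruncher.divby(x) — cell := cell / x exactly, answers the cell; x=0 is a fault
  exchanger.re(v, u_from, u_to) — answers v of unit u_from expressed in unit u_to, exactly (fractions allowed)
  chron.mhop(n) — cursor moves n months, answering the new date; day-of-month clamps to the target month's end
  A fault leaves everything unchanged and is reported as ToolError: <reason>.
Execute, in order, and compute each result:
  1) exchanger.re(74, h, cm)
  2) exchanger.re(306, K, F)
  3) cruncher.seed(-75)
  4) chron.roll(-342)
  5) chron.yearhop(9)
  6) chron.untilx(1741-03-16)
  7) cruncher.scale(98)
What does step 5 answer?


;; exchanger.re(v: 74, u_from: h, u_to: cm) : ToolError: incompatible units
;; exchanger.re(v: 306, u_from: K, u_to: F) : 9113/100
;; cruncher.seed(x: -75) : -75
;; chron.roll(n: -342) : 1733-03-28
;; chron.yearhop(n: 9) : 1742-03-28
;; chron.untilx(d: 1741-03-16) : -377
;; cruncher.scale(x: 98) : -7350

Answer: 1742-03-28


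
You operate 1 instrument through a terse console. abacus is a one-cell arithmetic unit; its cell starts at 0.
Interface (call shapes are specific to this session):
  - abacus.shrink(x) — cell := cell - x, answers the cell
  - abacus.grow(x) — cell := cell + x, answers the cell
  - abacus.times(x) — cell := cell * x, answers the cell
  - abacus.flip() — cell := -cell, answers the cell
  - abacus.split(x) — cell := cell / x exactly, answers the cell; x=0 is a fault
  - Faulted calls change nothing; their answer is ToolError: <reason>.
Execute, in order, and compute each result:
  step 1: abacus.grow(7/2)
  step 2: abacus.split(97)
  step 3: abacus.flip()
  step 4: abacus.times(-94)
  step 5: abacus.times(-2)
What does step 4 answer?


Answer: 329/97

Derivation:
I call abacus.grow on x: 7/2, → 7/2.
Next I call abacus.split on x: 97, giving 7/194.
I try abacus.flip(), which returns -7/194.
Invoking abacus.times on x: -94, → 329/97.
Next I call abacus.times on x: -2, and get -658/97.


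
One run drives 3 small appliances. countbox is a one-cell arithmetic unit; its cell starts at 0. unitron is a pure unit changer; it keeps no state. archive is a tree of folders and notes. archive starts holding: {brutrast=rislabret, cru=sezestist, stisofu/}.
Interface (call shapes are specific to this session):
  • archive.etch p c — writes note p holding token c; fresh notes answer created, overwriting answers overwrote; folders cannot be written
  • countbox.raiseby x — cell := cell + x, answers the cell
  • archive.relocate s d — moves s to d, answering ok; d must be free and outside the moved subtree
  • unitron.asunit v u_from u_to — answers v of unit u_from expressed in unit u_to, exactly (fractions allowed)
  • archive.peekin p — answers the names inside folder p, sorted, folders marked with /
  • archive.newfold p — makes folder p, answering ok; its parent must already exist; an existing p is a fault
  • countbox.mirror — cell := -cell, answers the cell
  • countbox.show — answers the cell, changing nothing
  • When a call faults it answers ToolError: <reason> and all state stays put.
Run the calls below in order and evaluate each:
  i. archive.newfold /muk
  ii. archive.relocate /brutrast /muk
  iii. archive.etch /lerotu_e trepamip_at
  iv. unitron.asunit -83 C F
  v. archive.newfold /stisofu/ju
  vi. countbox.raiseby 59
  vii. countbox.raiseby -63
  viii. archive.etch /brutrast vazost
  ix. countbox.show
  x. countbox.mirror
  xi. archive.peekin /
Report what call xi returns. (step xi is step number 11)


Answer: [brutrast, cru, lerotu_e, muk/, stisofu/]

Derivation:
==> newfold(/muk)
<== ok
==> relocate(/brutrast, /muk)
<== ToolError: exists
==> etch(/lerotu_e, trepamip_at)
<== created
==> asunit(-83, C, F)
<== -587/5
==> newfold(/stisofu/ju)
<== ok
==> raiseby(59)
<== 59
==> raiseby(-63)
<== -4
==> etch(/brutrast, vazost)
<== overwrote
==> show()
<== -4
==> mirror()
<== 4
==> peekin(/)
<== [brutrast, cru, lerotu_e, muk/, stisofu/]


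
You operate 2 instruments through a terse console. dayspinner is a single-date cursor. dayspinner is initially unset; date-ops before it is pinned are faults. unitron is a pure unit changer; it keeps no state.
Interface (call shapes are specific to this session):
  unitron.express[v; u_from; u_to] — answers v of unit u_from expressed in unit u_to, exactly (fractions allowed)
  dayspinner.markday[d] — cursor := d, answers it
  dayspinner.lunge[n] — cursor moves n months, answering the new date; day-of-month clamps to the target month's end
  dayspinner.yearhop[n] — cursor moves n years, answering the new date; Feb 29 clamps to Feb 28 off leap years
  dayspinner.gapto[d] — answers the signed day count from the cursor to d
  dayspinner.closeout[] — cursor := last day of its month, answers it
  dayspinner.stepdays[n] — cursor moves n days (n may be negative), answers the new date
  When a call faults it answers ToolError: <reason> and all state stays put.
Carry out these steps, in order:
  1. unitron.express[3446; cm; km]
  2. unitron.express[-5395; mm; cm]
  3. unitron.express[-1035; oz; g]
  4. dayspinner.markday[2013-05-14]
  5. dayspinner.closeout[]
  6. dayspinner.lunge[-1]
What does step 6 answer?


Answer: 2013-04-30

Derivation:
→ unitron.express(3446, cm, km)
← 1723/50000
→ unitron.express(-5395, mm, cm)
← -1079/2
→ unitron.express(-1035, oz, g)
← -9389362059/320000
→ dayspinner.markday(2013-05-14)
← 2013-05-14
→ dayspinner.closeout()
← 2013-05-31
→ dayspinner.lunge(-1)
← 2013-04-30
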